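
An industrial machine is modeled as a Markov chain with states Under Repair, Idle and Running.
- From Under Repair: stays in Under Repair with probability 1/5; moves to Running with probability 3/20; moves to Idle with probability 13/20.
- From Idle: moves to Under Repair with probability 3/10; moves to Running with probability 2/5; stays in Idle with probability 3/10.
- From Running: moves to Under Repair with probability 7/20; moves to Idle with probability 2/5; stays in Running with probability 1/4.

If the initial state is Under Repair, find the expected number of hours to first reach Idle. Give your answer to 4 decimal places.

Let t(s) be the expected number of hours to first reach Idle from state s, with t(Idle) = 0. Conditioning on the first hour:
t(Under Repair) = 1 + 0.2·t(Under Repair) + 0.15·t(Running)
t(Running) = 1 + 0.35·t(Under Repair) + 0.25·t(Running)
Solving: t(Under Repair) = 1.6438, t(Running) = 2.1005.
Expected hours from Under Repair to Idle: 1.6438.

1.6438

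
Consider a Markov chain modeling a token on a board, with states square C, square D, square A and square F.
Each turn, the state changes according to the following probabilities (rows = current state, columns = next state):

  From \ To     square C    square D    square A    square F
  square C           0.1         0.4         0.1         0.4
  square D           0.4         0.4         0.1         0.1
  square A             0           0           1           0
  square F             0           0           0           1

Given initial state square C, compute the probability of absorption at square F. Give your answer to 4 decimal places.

Let h(s) be the probability of absorption at square F starting from transient state s. Then h(square F) = 1 and h(square A) = 0. By first-step analysis:
h(square C) = 0.1·h(square C) + 0.4·h(square D) + 0.1·0 + 0.4·1
h(square D) = 0.4·h(square C) + 0.4·h(square D) + 0.1·0 + 0.1·1
Solving: h(square C) = 0.7368, h(square D) = 0.6579.
Starting from square C, the probability is 0.7368.

0.7368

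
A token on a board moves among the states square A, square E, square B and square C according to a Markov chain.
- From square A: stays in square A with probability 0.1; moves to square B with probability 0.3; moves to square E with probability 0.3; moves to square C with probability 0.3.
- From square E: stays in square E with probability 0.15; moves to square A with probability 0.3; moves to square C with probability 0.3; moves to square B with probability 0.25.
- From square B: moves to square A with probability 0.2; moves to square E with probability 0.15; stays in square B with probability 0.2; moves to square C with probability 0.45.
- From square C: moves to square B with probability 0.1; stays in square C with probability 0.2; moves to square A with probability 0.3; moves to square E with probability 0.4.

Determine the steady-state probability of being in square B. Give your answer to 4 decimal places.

0.2062

Let the stationary distribution be π with π = πP and π_1 + π_2 + π_3 + π_4 = 1.
π_1 = 0.1·π_1 + 0.3·π_2 + 0.2·π_3 + 0.3·π_4
π_2 = 0.3·π_1 + 0.15·π_2 + 0.15·π_3 + 0.4·π_4
π_3 = 0.3·π_1 + 0.25·π_2 + 0.2·π_3 + 0.1·π_4
Solving with the normalization constraint gives π = (0.2328, 0.2601, 0.2062, 0.3008).
So the stationary probability of square B is 0.2062.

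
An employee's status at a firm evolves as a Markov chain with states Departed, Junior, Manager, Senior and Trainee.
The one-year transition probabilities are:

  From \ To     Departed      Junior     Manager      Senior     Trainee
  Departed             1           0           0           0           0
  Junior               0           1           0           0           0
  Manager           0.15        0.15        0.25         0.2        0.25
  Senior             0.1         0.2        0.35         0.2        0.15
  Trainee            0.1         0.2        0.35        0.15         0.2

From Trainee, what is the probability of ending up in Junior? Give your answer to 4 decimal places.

Let h(s) be the probability of absorption at Junior starting from transient state s. Then h(Junior) = 1 and h(Departed) = 0. By first-step analysis:
h(Manager) = 0.15·0 + 0.15·1 + 0.25·h(Manager) + 0.2·h(Senior) + 0.25·h(Trainee)
h(Senior) = 0.1·0 + 0.2·1 + 0.35·h(Manager) + 0.2·h(Senior) + 0.15·h(Trainee)
h(Trainee) = 0.1·0 + 0.2·1 + 0.35·h(Manager) + 0.15·h(Senior) + 0.2·h(Trainee)
Solving: h(Manager) = 0.5682, h(Senior) = 0.6136, h(Trainee) = 0.6136.
Starting from Trainee, the probability is 0.6136.

0.6136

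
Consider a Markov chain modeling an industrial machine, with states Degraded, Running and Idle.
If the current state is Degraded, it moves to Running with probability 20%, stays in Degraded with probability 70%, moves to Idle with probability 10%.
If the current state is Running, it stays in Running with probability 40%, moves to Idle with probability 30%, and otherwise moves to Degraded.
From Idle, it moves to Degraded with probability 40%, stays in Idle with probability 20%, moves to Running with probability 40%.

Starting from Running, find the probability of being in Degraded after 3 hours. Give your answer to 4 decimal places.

0.5010

Propagate the distribution vector 3 hours from Running.
After 0 hours: (0.0000, 1.0000, 0.0000)
After 1 hour: (0.3000, 0.4000, 0.3000)
After 2 hours: (0.4500, 0.3400, 0.2100)
After 3 hours: (0.5010, 0.3100, 0.1890)
P(in Degraded after 3 hours) = 0.5010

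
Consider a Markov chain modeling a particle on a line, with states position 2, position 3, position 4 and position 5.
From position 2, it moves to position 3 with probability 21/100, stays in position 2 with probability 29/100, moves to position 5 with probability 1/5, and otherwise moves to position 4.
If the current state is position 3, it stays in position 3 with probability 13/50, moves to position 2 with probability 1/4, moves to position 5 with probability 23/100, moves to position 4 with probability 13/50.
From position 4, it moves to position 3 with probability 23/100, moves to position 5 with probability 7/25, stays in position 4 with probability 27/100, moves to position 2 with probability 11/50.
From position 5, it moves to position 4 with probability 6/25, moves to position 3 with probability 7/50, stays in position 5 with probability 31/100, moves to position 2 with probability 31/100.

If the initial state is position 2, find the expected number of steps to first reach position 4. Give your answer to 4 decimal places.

Let t(s) be the expected number of steps to first reach position 4 from state s, with t(position 4) = 0. Conditioning on the first step:
t(position 2) = 1 + 0.29·t(position 2) + 0.21·t(position 3) + 0.2·t(position 5)
t(position 3) = 1 + 0.25·t(position 2) + 0.26·t(position 3) + 0.23·t(position 5)
t(position 5) = 1 + 0.31·t(position 2) + 0.14·t(position 3) + 0.31·t(position 5)
Solving: t(position 2) = 3.5978, t(position 3) = 3.7566, t(position 5) = 3.8279.
Expected steps from position 2 to position 4: 3.5978.

3.5978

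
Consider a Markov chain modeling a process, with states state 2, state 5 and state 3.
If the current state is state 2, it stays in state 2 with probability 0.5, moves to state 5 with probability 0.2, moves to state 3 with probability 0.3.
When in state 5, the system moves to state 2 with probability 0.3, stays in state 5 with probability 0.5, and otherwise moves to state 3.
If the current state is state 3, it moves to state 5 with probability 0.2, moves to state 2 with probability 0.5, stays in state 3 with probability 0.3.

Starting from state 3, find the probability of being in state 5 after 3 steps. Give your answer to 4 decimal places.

0.2780

Propagate the distribution vector 3 steps from state 3.
After 0 steps: (0.0000, 0.0000, 1.0000)
After 1 step: (0.5000, 0.2000, 0.3000)
After 2 steps: (0.4600, 0.2600, 0.2800)
After 3 steps: (0.4480, 0.2780, 0.2740)
P(in state 5 after 3 steps) = 0.2780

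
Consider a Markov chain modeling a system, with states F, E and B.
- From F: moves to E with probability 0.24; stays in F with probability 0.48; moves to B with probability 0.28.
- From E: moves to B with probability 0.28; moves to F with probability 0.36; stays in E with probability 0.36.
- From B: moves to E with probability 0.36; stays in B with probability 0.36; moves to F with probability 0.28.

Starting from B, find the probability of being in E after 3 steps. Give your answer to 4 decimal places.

Propagate the distribution vector 3 steps from B.
After 0 steps: (0.0000, 0.0000, 1.0000)
After 1 step: (0.2800, 0.3600, 0.3600)
After 2 steps: (0.3648, 0.3264, 0.3088)
After 3 steps: (0.3791, 0.3162, 0.3047)
P(in E after 3 steps) = 0.3162

0.3162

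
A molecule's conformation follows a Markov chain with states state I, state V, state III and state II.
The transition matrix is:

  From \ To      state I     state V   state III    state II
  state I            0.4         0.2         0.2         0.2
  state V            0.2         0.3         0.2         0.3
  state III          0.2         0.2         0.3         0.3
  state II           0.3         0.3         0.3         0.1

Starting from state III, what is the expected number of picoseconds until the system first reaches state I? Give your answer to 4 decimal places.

Let t(s) be the expected number of picoseconds to first reach state I from state s, with t(state I) = 0. Conditioning on the first picosecond:
t(state V) = 1 + 0.3·t(state V) + 0.2·t(state III) + 0.3·t(state II)
t(state III) = 1 + 0.2·t(state V) + 0.3·t(state III) + 0.3·t(state II)
t(state II) = 1 + 0.3·t(state V) + 0.3·t(state III) + 0.1·t(state II)
Solving: t(state V) = 4.4444, t(state III) = 4.4444, t(state II) = 4.0741.
Expected picoseconds from state III to state I: 4.4444.

4.4444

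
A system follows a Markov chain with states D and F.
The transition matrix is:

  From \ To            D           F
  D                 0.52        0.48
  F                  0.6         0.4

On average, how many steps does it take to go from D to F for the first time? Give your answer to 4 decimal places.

Let t(s) be the expected number of steps to first reach F from state s, with t(F) = 0. Conditioning on the first step:
t(D) = 1 + 0.52·t(D)
Solving: t(D) = 2.0833.
Expected steps from D to F: 2.0833.

2.0833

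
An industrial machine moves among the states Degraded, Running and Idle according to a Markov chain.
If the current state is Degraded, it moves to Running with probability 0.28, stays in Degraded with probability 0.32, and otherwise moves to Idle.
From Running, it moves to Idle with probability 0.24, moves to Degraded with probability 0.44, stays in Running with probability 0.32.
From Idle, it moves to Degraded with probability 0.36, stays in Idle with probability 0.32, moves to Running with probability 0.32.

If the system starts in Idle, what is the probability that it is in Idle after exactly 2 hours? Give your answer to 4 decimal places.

0.3232

Sum over the intermediate state after 1 hour:
P = P(Idle→Degraded)·P(Degraded→Idle) + P(Idle→Running)·P(Running→Idle) + P(Idle→Idle)·P(Idle→Idle)
  = 0.36×0.4 + 0.32×0.24 + 0.32×0.32
  = 0.1440 + 0.0768 + 0.1024 = 0.3232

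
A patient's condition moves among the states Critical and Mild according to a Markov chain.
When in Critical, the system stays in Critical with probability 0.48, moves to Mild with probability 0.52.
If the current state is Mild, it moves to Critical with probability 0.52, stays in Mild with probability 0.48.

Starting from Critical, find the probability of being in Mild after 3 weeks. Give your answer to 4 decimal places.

0.5000

Propagate the distribution vector 3 weeks from Critical.
After 0 weeks: (1.0000, 0.0000)
After 1 week: (0.4800, 0.5200)
After 2 weeks: (0.5008, 0.4992)
After 3 weeks: (0.5000, 0.5000)
P(in Mild after 3 weeks) = 0.5000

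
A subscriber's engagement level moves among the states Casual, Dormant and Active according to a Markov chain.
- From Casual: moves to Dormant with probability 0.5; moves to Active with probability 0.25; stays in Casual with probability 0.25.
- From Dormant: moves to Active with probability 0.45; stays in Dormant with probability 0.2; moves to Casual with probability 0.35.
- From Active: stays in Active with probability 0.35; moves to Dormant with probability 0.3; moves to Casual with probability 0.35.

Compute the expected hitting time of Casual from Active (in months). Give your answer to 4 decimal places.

Let t(s) be the expected number of months to first reach Casual from state s, with t(Casual) = 0. Conditioning on the first month:
t(Dormant) = 1 + 0.2·t(Dormant) + 0.45·t(Active)
t(Active) = 1 + 0.3·t(Dormant) + 0.35·t(Active)
Solving: t(Dormant) = 2.8571, t(Active) = 2.8571.
Expected months from Active to Casual: 2.8571.

2.8571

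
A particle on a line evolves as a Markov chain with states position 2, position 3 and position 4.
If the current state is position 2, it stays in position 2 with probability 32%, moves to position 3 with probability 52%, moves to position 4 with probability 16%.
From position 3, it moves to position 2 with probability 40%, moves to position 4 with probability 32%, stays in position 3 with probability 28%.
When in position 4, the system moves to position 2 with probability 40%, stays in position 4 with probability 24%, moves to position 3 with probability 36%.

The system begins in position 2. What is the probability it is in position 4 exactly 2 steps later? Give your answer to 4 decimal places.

Sum over the intermediate state after 1 step:
P = P(position 2→position 2)·P(position 2→position 4) + P(position 2→position 3)·P(position 3→position 4) + P(position 2→position 4)·P(position 4→position 4)
  = 0.32×0.16 + 0.52×0.32 + 0.16×0.24
  = 0.0512 + 0.1664 + 0.0384 = 0.2560

0.2560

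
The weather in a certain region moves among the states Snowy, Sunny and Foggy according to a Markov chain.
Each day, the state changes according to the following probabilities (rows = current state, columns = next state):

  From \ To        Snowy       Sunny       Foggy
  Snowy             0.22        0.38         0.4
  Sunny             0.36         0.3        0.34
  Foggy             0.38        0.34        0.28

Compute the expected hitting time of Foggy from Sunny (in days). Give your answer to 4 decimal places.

Let t(s) be the expected number of days to first reach Foggy from state s, with t(Foggy) = 0. Conditioning on the first day:
t(Snowy) = 1 + 0.22·t(Snowy) + 0.38·t(Sunny)
t(Sunny) = 1 + 0.36·t(Snowy) + 0.3·t(Sunny)
Solving: t(Snowy) = 2.6393, t(Sunny) = 2.7859.
Expected days from Sunny to Foggy: 2.7859.

2.7859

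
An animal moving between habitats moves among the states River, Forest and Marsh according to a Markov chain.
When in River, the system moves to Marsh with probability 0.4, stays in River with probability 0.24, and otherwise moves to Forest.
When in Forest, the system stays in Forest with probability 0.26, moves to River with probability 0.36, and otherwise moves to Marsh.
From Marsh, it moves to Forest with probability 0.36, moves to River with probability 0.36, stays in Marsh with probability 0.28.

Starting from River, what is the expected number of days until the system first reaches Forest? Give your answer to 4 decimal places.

2.7778

Let t(s) be the expected number of days to first reach Forest from state s, with t(Forest) = 0. Conditioning on the first day:
t(River) = 1 + 0.24·t(River) + 0.4·t(Marsh)
t(Marsh) = 1 + 0.36·t(River) + 0.28·t(Marsh)
Solving: t(River) = 2.7778, t(Marsh) = 2.7778.
Expected days from River to Forest: 2.7778.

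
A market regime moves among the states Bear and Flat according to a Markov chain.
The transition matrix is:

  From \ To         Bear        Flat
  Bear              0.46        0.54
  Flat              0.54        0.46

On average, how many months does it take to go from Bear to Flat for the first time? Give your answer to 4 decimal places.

1.8519

Let t(s) be the expected number of months to first reach Flat from state s, with t(Flat) = 0. Conditioning on the first month:
t(Bear) = 1 + 0.46·t(Bear)
Solving: t(Bear) = 1.8519.
Expected months from Bear to Flat: 1.8519.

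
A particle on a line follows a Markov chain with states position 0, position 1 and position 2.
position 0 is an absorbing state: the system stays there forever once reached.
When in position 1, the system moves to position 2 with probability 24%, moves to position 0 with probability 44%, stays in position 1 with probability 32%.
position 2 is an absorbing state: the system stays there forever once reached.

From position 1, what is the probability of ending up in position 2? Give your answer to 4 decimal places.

Let h(s) be the probability of absorption at position 2 starting from transient state s. Then h(position 2) = 1 and h(position 0) = 0. By first-step analysis:
h(position 1) = 0.44·0 + 0.32·h(position 1) + 0.24·1
Solving: h(position 1) = 0.3529.
Starting from position 1, the probability is 0.3529.

0.3529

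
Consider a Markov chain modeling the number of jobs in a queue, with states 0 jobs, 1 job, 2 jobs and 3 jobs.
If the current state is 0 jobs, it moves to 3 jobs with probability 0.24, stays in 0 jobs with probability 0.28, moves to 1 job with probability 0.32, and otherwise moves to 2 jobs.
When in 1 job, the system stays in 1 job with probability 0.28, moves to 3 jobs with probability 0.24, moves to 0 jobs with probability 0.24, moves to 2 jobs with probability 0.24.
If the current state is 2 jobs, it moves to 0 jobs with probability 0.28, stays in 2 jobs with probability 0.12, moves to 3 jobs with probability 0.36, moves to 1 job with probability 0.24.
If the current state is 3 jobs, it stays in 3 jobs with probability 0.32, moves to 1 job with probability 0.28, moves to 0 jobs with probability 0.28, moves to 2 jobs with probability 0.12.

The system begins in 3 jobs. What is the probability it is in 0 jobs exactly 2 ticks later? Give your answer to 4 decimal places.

0.2688

Propagate the distribution vector 2 ticks from 3 jobs.
After 0 ticks: (0.0000, 0.0000, 0.0000, 1.0000)
After 1 tick: (0.2800, 0.2800, 0.1200, 0.3200)
After 2 ticks: (0.2688, 0.2864, 0.1648, 0.2800)
P(in 0 jobs after 2 ticks) = 0.2688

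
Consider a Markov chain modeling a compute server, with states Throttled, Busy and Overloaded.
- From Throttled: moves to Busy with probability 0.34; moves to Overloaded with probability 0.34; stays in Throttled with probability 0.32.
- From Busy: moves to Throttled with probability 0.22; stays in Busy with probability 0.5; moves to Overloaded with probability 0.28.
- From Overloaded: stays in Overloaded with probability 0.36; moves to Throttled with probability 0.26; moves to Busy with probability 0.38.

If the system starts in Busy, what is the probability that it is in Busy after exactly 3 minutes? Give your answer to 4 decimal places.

0.4216

Propagate the distribution vector 3 minutes from Busy.
After 0 minutes: (0.0000, 1.0000, 0.0000)
After 1 minute: (0.2200, 0.5000, 0.2800)
After 2 minutes: (0.2532, 0.4312, 0.3156)
After 3 minutes: (0.2579, 0.4216, 0.3204)
P(in Busy after 3 minutes) = 0.4216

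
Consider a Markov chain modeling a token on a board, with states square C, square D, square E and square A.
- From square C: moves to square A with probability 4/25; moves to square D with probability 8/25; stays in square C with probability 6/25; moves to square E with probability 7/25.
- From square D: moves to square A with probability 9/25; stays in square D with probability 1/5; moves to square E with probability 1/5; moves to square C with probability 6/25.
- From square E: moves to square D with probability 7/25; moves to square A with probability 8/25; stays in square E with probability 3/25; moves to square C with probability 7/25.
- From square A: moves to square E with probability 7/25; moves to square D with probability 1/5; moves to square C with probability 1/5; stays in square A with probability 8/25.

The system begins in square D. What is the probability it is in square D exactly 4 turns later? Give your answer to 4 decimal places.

Propagate the distribution vector 4 turns from square D.
After 0 turns: (0.0000, 1.0000, 0.0000, 0.0000)
After 1 turn: (0.2400, 0.2000, 0.2000, 0.3600)
After 2 turns: (0.2336, 0.2448, 0.2320, 0.2896)
After 3 turns: (0.2377, 0.2466, 0.2233, 0.2924)
After 4 turns: (0.2372, 0.2464, 0.2245, 0.2918)
P(in square D after 4 turns) = 0.2464

0.2464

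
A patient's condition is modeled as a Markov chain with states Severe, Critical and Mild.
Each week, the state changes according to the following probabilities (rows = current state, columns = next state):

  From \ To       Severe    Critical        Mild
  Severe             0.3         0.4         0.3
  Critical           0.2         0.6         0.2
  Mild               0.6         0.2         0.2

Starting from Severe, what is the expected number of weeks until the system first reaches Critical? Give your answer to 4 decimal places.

Let t(s) be the expected number of weeks to first reach Critical from state s, with t(Critical) = 0. Conditioning on the first week:
t(Severe) = 1 + 0.3·t(Severe) + 0.3·t(Mild)
t(Mild) = 1 + 0.6·t(Severe) + 0.2·t(Mild)
Solving: t(Severe) = 2.8947, t(Mild) = 3.4211.
Expected weeks from Severe to Critical: 2.8947.

2.8947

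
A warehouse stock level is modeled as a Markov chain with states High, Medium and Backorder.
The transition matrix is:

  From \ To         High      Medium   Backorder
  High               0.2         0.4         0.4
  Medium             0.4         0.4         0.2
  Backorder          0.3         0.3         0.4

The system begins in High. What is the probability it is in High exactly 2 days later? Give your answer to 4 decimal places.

Sum over the intermediate state after 1 day:
P = P(High→High)·P(High→High) + P(High→Medium)·P(Medium→High) + P(High→Backorder)·P(Backorder→High)
  = 0.2×0.2 + 0.4×0.4 + 0.4×0.3
  = 0.0400 + 0.1600 + 0.1200 = 0.3200

0.3200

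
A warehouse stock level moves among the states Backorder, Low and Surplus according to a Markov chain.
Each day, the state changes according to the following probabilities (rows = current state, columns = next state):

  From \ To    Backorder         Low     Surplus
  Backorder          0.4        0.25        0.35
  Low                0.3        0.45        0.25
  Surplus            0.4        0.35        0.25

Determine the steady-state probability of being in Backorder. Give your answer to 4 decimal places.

Let the stationary distribution be π with π = πP and π_1 + π_2 + π_3 = 1.
π_1 = 0.4·π_1 + 0.3·π_2 + 0.4·π_3
π_2 = 0.25·π_1 + 0.45·π_2 + 0.35·π_3
Solving with the normalization constraint gives π = (0.3652, 0.3483, 0.2865).
So the stationary probability of Backorder is 0.3652.

0.3652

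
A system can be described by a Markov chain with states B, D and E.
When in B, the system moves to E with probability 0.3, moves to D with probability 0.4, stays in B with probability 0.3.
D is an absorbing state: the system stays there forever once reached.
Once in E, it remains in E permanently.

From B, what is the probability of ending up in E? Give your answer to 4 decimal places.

0.4286

Let h(s) be the probability of absorption at E starting from transient state s. Then h(E) = 1 and h(D) = 0. By first-step analysis:
h(B) = 0.3·h(B) + 0.4·0 + 0.3·1
Solving: h(B) = 0.4286.
Starting from B, the probability is 0.4286.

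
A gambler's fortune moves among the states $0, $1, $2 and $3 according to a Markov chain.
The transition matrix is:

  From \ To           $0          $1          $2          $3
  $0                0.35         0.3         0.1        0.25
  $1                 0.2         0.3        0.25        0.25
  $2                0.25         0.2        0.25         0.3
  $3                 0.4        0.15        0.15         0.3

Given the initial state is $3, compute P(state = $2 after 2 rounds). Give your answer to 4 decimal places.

0.1600

Propagate the distribution vector 2 rounds from $3.
After 0 rounds: (0.0000, 0.0000, 0.0000, 1.0000)
After 1 round: (0.4000, 0.1500, 0.1500, 0.3000)
After 2 rounds: (0.3275, 0.2400, 0.1600, 0.2725)
P(in $2 after 2 rounds) = 0.1600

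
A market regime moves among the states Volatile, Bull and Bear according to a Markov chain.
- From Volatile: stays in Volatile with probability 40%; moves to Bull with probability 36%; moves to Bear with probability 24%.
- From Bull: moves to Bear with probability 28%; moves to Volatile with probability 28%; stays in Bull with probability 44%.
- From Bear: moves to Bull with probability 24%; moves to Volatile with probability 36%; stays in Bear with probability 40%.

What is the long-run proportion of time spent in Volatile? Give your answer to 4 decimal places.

Let the stationary distribution be π with π = πP and π_1 + π_2 + π_3 = 1.
π_1 = 0.4·π_1 + 0.28·π_2 + 0.36·π_3
π_2 = 0.36·π_1 + 0.44·π_2 + 0.24·π_3
Solving with the normalization constraint gives π = (0.3457, 0.3519, 0.3025).
So the stationary probability of Volatile is 0.3457.

0.3457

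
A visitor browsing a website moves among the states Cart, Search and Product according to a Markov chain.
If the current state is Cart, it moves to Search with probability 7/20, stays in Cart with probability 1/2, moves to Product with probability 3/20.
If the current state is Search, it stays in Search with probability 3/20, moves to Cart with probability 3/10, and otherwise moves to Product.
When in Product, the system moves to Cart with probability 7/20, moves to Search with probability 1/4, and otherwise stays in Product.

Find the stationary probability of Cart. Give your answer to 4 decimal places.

0.3963

Let the stationary distribution be π with π = πP and π_1 + π_2 + π_3 = 1.
π_1 = 0.5·π_1 + 0.3·π_2 + 0.35·π_3
π_2 = 0.35·π_1 + 0.15·π_2 + 0.25·π_3
Solving with the normalization constraint gives π = (0.3963, 0.2633, 0.3404).
So the stationary probability of Cart is 0.3963.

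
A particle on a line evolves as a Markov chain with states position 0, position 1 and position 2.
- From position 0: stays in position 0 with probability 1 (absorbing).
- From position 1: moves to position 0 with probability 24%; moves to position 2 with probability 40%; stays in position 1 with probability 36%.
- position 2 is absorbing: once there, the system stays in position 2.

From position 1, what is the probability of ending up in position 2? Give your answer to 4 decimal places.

Let h(s) be the probability of absorption at position 2 starting from transient state s. Then h(position 2) = 1 and h(position 0) = 0. By first-step analysis:
h(position 1) = 0.24·0 + 0.36·h(position 1) + 0.4·1
Solving: h(position 1) = 0.6250.
Starting from position 1, the probability is 0.6250.

0.6250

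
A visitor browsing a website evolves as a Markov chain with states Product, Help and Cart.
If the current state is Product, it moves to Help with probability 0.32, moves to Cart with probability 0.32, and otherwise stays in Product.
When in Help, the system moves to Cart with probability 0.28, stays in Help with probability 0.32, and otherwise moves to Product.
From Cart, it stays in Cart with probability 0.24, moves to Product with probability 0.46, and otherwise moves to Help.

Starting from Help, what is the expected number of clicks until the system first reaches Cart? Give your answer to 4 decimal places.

Let t(s) be the expected number of clicks to first reach Cart from state s, with t(Cart) = 0. Conditioning on the first click:
t(Product) = 1 + 0.36·t(Product) + 0.32·t(Help)
t(Help) = 1 + 0.4·t(Product) + 0.32·t(Help)
Solving: t(Product) = 3.2552, t(Help) = 3.3854.
Expected clicks from Help to Cart: 3.3854.

3.3854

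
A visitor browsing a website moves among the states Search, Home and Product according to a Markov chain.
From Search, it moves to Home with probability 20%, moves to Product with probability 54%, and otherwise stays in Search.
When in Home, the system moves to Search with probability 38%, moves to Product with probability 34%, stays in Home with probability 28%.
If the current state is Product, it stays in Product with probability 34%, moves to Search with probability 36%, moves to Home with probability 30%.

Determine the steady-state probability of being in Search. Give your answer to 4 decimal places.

0.3320

Let the stationary distribution be π with π = πP and π_1 + π_2 + π_3 = 1.
π_1 = 0.26·π_1 + 0.38·π_2 + 0.36·π_3
π_2 = 0.2·π_1 + 0.28·π_2 + 0.3·π_3
Solving with the normalization constraint gives π = (0.3320, 0.2616, 0.4064).
So the stationary probability of Search is 0.3320.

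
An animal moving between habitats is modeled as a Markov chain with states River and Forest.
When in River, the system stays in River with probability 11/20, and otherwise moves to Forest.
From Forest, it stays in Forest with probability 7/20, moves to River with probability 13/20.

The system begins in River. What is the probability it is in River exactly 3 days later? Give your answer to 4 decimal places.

0.5905

Propagate the distribution vector 3 days from River.
After 0 days: (1.0000, 0.0000)
After 1 day: (0.5500, 0.4500)
After 2 days: (0.5950, 0.4050)
After 3 days: (0.5905, 0.4095)
P(in River after 3 days) = 0.5905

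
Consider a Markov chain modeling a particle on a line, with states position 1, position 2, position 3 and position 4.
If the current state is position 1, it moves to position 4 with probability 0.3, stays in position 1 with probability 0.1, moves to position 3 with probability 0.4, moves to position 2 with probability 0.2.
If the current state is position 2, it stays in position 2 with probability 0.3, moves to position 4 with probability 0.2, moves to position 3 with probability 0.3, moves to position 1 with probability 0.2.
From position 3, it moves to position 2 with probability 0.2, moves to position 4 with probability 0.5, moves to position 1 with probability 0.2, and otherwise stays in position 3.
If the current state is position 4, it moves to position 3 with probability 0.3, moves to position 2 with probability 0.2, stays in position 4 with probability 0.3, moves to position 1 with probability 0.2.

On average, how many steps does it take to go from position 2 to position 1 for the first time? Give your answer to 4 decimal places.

Let t(s) be the expected number of steps to first reach position 1 from state s, with t(position 1) = 0. Conditioning on the first step:
t(position 2) = 1 + 0.3·t(position 2) + 0.3·t(position 3) + 0.2·t(position 4)
t(position 3) = 1 + 0.2·t(position 2) + 0.1·t(position 3) + 0.5·t(position 4)
t(position 4) = 1 + 0.2·t(position 2) + 0.3·t(position 3) + 0.3·t(position 4)
Solving: t(position 2) = 5.0000, t(position 3) = 5.0000, t(position 4) = 5.0000.
Expected steps from position 2 to position 1: 5.0000.

5.0000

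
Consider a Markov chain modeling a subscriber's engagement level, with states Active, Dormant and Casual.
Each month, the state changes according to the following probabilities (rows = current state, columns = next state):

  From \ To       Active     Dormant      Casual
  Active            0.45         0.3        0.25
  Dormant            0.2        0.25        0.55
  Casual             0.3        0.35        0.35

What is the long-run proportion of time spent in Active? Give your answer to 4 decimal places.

Let the stationary distribution be π with π = πP and π_1 + π_2 + π_3 = 1.
π_1 = 0.45·π_1 + 0.2·π_2 + 0.3·π_3
π_2 = 0.3·π_1 + 0.25·π_2 + 0.35·π_3
Solving with the normalization constraint gives π = (0.3172, 0.3038, 0.3790).
So the stationary probability of Active is 0.3172.

0.3172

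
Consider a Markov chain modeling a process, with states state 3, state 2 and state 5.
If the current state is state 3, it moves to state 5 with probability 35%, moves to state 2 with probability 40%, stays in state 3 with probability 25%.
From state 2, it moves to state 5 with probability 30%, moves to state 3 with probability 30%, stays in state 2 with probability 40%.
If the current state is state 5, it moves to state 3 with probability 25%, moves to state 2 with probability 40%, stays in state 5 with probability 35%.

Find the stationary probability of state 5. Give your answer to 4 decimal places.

0.3300

Let the stationary distribution be π with π = πP and π_1 + π_2 + π_3 = 1.
π_1 = 0.25·π_1 + 0.3·π_2 + 0.25·π_3
π_2 = 0.4·π_1 + 0.4·π_2 + 0.4·π_3
Solving with the normalization constraint gives π = (0.2700, 0.4000, 0.3300).
So the stationary probability of state 5 is 0.3300.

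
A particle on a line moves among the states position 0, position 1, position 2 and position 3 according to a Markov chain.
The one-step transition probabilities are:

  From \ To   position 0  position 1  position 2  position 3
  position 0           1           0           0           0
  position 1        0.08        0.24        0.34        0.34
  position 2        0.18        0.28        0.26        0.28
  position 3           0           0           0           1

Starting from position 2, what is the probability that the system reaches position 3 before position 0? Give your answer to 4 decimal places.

0.6592

Let h(s) be the probability of absorption at position 3 starting from transient state s. Then h(position 3) = 1 and h(position 0) = 0. By first-step analysis:
h(position 1) = 0.08·0 + 0.24·h(position 1) + 0.34·h(position 2) + 0.34·1
h(position 2) = 0.18·0 + 0.28·h(position 1) + 0.26·h(position 2) + 0.28·1
Solving: h(position 1) = 0.7423, h(position 2) = 0.6592.
Starting from position 2, the probability is 0.6592.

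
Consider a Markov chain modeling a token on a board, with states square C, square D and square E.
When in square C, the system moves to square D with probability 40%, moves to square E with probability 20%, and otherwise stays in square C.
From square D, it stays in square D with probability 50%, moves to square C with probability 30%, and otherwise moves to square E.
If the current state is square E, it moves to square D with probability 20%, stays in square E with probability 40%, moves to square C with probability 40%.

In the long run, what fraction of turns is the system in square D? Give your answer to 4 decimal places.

Let the stationary distribution be π with π = πP and π_1 + π_2 + π_3 = 1.
π_1 = 0.4·π_1 + 0.3·π_2 + 0.4·π_3
π_2 = 0.4·π_1 + 0.5·π_2 + 0.2·π_3
Solving with the normalization constraint gives π = (0.3611, 0.3889, 0.2500).
So the stationary probability of square D is 0.3889.

0.3889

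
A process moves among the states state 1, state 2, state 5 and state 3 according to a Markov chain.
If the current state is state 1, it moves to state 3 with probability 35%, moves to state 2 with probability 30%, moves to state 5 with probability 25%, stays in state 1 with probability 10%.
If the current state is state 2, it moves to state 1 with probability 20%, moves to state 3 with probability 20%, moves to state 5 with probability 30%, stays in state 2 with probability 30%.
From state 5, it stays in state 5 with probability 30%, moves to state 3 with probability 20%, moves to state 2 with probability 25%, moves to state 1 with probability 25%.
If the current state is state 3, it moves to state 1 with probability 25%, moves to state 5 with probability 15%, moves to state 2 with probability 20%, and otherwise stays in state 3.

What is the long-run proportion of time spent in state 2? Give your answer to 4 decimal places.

Let the stationary distribution be π with π = πP and π_1 + π_2 + π_3 + π_4 = 1.
π_1 = 0.1·π_1 + 0.2·π_2 + 0.25·π_3 + 0.25·π_4
π_2 = 0.3·π_1 + 0.3·π_2 + 0.25·π_3 + 0.2·π_4
π_3 = 0.25·π_1 + 0.3·π_2 + 0.3·π_3 + 0.15·π_4
Solving with the normalization constraint gives π = (0.2061, 0.2588, 0.2464, 0.2887).
So the stationary probability of state 2 is 0.2588.

0.2588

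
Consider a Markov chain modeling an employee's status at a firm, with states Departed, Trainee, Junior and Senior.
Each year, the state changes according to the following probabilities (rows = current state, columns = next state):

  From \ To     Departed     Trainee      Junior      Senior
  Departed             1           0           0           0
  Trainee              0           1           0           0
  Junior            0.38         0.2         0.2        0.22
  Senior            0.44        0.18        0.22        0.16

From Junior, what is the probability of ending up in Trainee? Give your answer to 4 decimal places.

0.3329

Let h(s) be the probability of absorption at Trainee starting from transient state s. Then h(Trainee) = 1 and h(Departed) = 0. By first-step analysis:
h(Junior) = 0.38·0 + 0.2·1 + 0.2·h(Junior) + 0.22·h(Senior)
h(Senior) = 0.44·0 + 0.18·1 + 0.22·h(Junior) + 0.16·h(Senior)
Solving: h(Junior) = 0.3329, h(Senior) = 0.3015.
Starting from Junior, the probability is 0.3329.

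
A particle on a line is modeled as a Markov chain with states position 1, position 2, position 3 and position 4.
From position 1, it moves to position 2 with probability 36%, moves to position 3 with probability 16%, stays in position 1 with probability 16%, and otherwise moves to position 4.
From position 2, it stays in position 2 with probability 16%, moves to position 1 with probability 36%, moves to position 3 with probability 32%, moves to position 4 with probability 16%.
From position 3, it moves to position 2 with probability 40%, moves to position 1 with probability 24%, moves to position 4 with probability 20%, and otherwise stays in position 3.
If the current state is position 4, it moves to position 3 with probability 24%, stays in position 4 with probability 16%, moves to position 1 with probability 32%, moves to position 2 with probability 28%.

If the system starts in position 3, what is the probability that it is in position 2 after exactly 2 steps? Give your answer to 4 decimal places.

0.2704

Propagate the distribution vector 2 steps from position 3.
After 0 steps: (0.0000, 0.0000, 1.0000, 0.0000)
After 1 step: (0.2400, 0.4000, 0.1600, 0.2000)
After 2 steps: (0.2848, 0.2704, 0.2400, 0.2048)
P(in position 2 after 2 steps) = 0.2704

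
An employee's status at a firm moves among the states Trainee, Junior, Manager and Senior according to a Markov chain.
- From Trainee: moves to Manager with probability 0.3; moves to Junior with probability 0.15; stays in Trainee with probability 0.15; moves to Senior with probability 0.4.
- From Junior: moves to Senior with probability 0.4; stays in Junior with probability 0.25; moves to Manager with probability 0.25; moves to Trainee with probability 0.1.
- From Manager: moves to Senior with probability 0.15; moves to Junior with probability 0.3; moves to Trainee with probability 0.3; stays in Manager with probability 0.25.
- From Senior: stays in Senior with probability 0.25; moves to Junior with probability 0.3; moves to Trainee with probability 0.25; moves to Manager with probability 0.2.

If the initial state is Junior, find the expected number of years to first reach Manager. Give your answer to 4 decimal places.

Let t(s) be the expected number of years to first reach Manager from state s, with t(Manager) = 0. Conditioning on the first year:
t(Trainee) = 1 + 0.15·t(Trainee) + 0.15·t(Junior) + 0.4·t(Senior)
t(Junior) = 1 + 0.1·t(Trainee) + 0.25·t(Junior) + 0.4·t(Senior)
t(Senior) = 1 + 0.25·t(Trainee) + 0.3·t(Junior) + 0.25·t(Senior)
Solving: t(Trainee) = 3.9372, t(Junior) = 4.1560, t(Senior) = 4.3081.
Expected years from Junior to Manager: 4.1560.

4.1560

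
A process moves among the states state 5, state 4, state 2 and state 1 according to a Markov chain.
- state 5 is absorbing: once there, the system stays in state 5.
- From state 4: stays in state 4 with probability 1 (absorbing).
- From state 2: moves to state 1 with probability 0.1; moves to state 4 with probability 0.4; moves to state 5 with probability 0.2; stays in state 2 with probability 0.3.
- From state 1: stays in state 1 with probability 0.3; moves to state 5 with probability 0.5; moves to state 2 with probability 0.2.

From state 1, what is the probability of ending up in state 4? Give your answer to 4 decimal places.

0.1702

Let h(s) be the probability of absorption at state 4 starting from transient state s. Then h(state 4) = 1 and h(state 5) = 0. By first-step analysis:
h(state 2) = 0.2·0 + 0.4·1 + 0.3·h(state 2) + 0.1·h(state 1)
h(state 1) = 0.5·0 + 0.2·h(state 2) + 0.3·h(state 1)
Solving: h(state 2) = 0.5957, h(state 1) = 0.1702.
Starting from state 1, the probability is 0.1702.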